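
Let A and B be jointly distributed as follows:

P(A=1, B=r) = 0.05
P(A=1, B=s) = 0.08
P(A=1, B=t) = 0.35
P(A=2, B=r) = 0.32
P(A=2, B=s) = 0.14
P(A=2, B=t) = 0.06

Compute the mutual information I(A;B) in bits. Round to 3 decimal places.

Marginals: p(A) = (0.4800, 0.5200), p(B) = (0.3700, 0.2200, 0.4100).
I(A;B) = H(A) + H(B) − H(A,B).
H(A) = 0.9988, H(B) = 1.5387, H(A,B) = 2.2044.
I(A;B) = 0.9988 + 1.5387 − 2.2044 = 0.333 bits.

0.333 bits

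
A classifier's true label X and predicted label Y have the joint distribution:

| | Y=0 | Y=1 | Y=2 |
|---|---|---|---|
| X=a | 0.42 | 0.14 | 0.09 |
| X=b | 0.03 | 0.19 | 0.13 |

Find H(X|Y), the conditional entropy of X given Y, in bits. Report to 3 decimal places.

0.698 bits

Chain rule: H(X|Y) = H(X,Y) − H(Y).
Marginals: p(X) = (0.6500, 0.3500), p(Y) = (0.4500, 0.3300, 0.2200).
H(X,Y) = 2.2250 bits; H(Y) = 1.5268 bits.
H(X|Y) = 2.2250 − 1.5268 = 0.698 bits.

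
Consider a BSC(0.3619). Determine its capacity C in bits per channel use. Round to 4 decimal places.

0.0558 bits

Binary symmetric channel: C = 1 − h₂(ε) where h₂ is the binary entropy function.
h₂(0.3619) = −0.3619·log₂0.3619 − 0.6381·log₂0.6381 = 0.9442.
C = 1 − 0.9442 = 0.0558 bits per channel use.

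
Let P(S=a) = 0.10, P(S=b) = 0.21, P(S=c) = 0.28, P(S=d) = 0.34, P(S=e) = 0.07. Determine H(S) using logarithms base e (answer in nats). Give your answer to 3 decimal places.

H(S) = −Σ p·ln p.
  −(0.10)·ln(0.10) = 0.2303
  −(0.21)·ln(0.21) = 0.3277
  −(0.28)·ln(0.28) = 0.3564
  −(0.34)·ln(0.34) = 0.3668
  −(0.07)·ln(0.07) = 0.1861
Sum: 0.2303 + 0.3277 + 0.3564 + 0.3668 + 0.1861 = 1.467 nats.

1.467 nats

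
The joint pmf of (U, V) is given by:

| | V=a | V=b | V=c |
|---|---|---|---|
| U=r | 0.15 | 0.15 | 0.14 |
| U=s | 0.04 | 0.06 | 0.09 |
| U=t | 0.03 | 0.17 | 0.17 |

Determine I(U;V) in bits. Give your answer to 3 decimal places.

0.066 bits

Marginals: p(U) = (0.4400, 0.1900, 0.3700), p(V) = (0.2200, 0.3800, 0.4000).
I(U;V) = Σ p(x,y)·log₂[p(x,y)/(p(x)p(y))].
  (r,a): 0.15·log₂(1.5496) = 0.0948
  (r,b): 0.15·log₂(0.8971) = -0.0235
  (r,c): 0.14·log₂(0.7955) = -0.0462
  (s,a): 0.04·log₂(0.9569) = -0.0025
  (s,b): 0.06·log₂(0.8310) = -0.0160
  (s,c): 0.09·log₂(1.1842) = 0.0220
  (t,a): 0.03·log₂(0.3686) = -0.0432
  (t,b): 0.17·log₂(1.2091) = 0.0466
  (t,c): 0.17·log₂(1.1486) = 0.0340
Sum = 0.066 bits.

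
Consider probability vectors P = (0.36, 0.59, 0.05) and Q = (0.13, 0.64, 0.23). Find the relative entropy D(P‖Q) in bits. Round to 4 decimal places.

D(P‖Q) = Σ p·log₂(p/q).
  0.36·log₂(0.36/0.13) = 0.52901
  0.59·log₂(0.59/0.64) = -0.06924
  0.05·log₂(0.05/0.23) = -0.11008
D(P‖Q) = 0.3497 bits.

0.3497 bits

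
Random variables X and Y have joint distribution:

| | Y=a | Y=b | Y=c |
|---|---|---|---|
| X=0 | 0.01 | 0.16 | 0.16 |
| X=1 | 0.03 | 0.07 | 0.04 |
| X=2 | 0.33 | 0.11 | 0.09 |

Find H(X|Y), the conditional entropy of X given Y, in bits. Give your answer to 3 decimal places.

Marginals: p(X) = (0.3300, 0.1400, 0.5300), p(Y) = (0.3700, 0.3400, 0.2900).
H(X|Y) = Σ p(Y) · H(X|Y=·).
  Y=a: p=0.3700, H(X|Y=a) = 0.5819
  Y=b: p=0.3400, H(X|Y=b) = 1.5079
  Y=c: p=0.2900, H(X|Y=c) = 1.3915
Weighted sum = 1.132 bits.

1.132 bits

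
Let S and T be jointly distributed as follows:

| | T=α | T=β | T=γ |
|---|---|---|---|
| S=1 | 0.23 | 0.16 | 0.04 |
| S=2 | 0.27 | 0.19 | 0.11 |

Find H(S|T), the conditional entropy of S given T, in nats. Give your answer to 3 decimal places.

0.673 nats

Chain rule: H(S|T) = H(S,T) − H(T).
Marginals: p(S) = (0.4300, 0.5700), p(T) = (0.5000, 0.3500, 0.1500).
H(S,T) = 1.6719 nats; H(T) = 0.9986 nats.
H(S|T) = 1.6719 − 0.9986 = 0.673 nats.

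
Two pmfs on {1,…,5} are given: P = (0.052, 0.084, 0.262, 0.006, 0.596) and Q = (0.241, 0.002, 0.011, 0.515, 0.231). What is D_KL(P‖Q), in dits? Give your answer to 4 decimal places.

0.6962 dits

D(P‖Q) = Σ p·log₁₀(p/q).
  0.052·log₁₀(0.052/0.241) = -0.03463
  0.084·log₁₀(0.084/0.002) = 0.13635
  0.262·log₁₀(0.262/0.011) = 0.36075
  0.006·log₁₀(0.006/0.515) = -0.01160
  0.596·log₁₀(0.596/0.231) = 0.24533
D(P‖Q) = 0.6962 dits.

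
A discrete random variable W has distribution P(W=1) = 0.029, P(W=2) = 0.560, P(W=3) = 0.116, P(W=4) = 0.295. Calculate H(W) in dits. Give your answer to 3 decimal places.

H(W) = −Σ p·log₁₀ p.
  −(0.029)·log₁₀(0.029) = 0.0446
  −(0.560)·log₁₀(0.560) = 0.1410
  −(0.116)·log₁₀(0.116) = 0.1085
  −(0.295)·log₁₀(0.295) = 0.1564
Sum: 0.0446 + 0.1410 + 0.1085 + 0.1564 = 0.451 dits.

0.451 dits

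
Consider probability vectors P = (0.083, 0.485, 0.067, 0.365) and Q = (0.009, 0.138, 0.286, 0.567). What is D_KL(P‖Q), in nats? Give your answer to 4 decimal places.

0.5360 nats

D(P‖Q) = Σ p·ln(p/q).
  0.083·ln(0.083/0.009) = 0.18439
  0.485·ln(0.485/0.138) = 0.60959
  0.067·ln(0.067/0.286) = -0.09724
  0.365·ln(0.365/0.567) = -0.16077
D(P‖Q) = 0.5360 nats.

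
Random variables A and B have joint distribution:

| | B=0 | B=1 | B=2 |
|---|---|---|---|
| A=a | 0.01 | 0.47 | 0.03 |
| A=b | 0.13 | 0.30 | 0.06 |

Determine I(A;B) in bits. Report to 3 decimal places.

0.122 bits

Marginals: p(A) = (0.5100, 0.4900), p(B) = (0.1400, 0.7700, 0.0900).
I(A;B) = H(A) + H(B) − H(A,B).
H(A) = 0.9997, H(B) = 1.0001, H(A,B) = 1.8774.
I(A;B) = 0.9997 + 1.0001 − 1.8774 = 0.122 bits.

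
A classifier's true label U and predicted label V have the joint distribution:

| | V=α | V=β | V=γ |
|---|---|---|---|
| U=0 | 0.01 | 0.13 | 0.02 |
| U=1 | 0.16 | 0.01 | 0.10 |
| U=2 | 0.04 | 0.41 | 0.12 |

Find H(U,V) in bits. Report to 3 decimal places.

H(U,V) = −Σ p(x,y)·log₂ p(x,y) over all 9 cells.
  cell (0,α): −0.01·log₂0.01 = 0.0664
  cell (0,β): −0.13·log₂0.13 = 0.3826
  cell (0,γ): −0.02·log₂0.02 = 0.1129
  cell (1,α): −0.16·log₂0.16 = 0.4230
  cell (1,β): −0.01·log₂0.01 = 0.0664
  cell (1,γ): −0.10·log₂0.10 = 0.3322
  cell (2,α): −0.04·log₂0.04 = 0.1858
  cell (2,β): −0.41·log₂0.41 = 0.5274
  cell (2,γ): −0.12·log₂0.12 = 0.3671
Sum = 2.464 bits.

2.464 bits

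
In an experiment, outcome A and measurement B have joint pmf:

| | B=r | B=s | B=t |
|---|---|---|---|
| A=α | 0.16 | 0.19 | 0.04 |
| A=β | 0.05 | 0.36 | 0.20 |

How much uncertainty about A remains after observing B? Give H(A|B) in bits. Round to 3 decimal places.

Chain rule: H(A|B) = H(A,B) − H(B).
Marginals: p(A) = (0.3900, 0.6100), p(B) = (0.2100, 0.5500, 0.2400).
H(A,B) = 2.2751 bits; H(B) = 1.4413 bits.
H(A|B) = 2.2751 − 1.4413 = 0.834 bits.

0.834 bits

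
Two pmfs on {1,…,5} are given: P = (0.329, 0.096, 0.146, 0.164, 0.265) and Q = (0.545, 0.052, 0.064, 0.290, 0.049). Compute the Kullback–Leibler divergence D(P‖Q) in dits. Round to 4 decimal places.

0.1594 dits

D(P‖Q) = Σ p·log₁₀(p/q).
  0.329·log₁₀(0.329/0.545) = -0.07212
  0.096·log₁₀(0.096/0.052) = 0.02556
  0.146·log₁₀(0.146/0.064) = 0.05229
  0.164·log₁₀(0.164/0.290) = -0.04060
  0.265·log₁₀(0.265/0.049) = 0.19426
D(P‖Q) = 0.1594 dits.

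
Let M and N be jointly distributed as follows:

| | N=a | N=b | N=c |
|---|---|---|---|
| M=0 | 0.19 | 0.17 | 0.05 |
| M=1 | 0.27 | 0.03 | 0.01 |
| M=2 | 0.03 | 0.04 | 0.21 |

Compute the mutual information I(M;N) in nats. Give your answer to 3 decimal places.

0.298 nats

Marginals: p(M) = (0.4100, 0.3100, 0.2800), p(N) = (0.4900, 0.2400, 0.2700).
I(M;N) = H(M) + H(N) − H(M,N).
H(M) = 1.0851, H(N) = 1.0456, H(M,N) = 1.8330.
I(M;N) = 1.0851 + 1.0456 − 1.8330 = 0.298 nats.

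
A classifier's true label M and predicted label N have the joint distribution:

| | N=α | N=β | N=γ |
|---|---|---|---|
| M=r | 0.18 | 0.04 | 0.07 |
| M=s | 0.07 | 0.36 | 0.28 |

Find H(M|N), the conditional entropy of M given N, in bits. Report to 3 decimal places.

Marginals: p(M) = (0.2900, 0.7100), p(N) = (0.2500, 0.4000, 0.3500).
H(M|N) = Σ p(N) · H(M|N=·).
  N=α: p=0.2500, H(M|N=α) = 0.8555
  N=β: p=0.4000, H(M|N=β) = 0.4690
  N=γ: p=0.3500, H(M|N=γ) = 0.7219
Weighted sum = 0.654 bits.

0.654 bits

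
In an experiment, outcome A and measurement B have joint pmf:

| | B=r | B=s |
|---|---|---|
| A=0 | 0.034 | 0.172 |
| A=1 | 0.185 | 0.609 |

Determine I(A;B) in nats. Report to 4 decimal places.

Marginals: p(A) = (0.2060, 0.7940), p(B) = (0.2190, 0.7810).
I(A;B) = H(A) + H(B) − H(A,B).
H(A) = 0.5086, H(B) = 0.5256, H(A,B) = 1.0319.
I(A;B) = 0.5086 + 0.5256 − 1.0319 = 0.0023 nats.

0.0023 nats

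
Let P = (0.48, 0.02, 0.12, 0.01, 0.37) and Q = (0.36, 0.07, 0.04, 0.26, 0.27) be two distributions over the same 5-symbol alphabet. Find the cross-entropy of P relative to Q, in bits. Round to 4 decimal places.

2.0598 bits

H(P,Q) = −Σ p·log₂ q.
  −0.48·log₂(0.36) = 0.70749
  −0.02·log₂(0.07) = 0.07673
  −0.12·log₂(0.04) = 0.55726
  −0.01·log₂(0.26) = 0.01943
  −0.37·log₂(0.27) = 0.69892
H(P,Q) = 2.0598 bits.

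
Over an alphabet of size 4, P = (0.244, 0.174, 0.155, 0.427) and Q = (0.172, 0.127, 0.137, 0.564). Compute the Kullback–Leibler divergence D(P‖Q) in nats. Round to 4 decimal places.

0.0404 nats

D(P‖Q) = Σ p·ln(p/q).
  0.244·ln(0.244/0.172) = 0.08532
  0.174·ln(0.174/0.127) = 0.05479
  0.155·ln(0.155/0.137) = 0.01913
  0.427·ln(0.427/0.564) = -0.11882
D(P‖Q) = 0.0404 nats.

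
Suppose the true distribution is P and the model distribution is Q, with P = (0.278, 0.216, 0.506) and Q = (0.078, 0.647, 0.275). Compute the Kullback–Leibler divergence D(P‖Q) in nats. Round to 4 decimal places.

0.4249 nats

D(P‖Q) = Σ p·ln(p/q).
  0.278·ln(0.278/0.078) = 0.35331
  0.216·ln(0.216/0.647) = -0.23697
  0.506·ln(0.506/0.275) = 0.30854
D(P‖Q) = 0.4249 nats.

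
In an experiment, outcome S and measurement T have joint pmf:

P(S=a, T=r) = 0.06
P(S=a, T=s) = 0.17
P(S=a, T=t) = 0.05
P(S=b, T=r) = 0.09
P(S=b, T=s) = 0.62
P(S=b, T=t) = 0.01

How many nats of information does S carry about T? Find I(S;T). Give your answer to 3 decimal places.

Marginals: p(S) = (0.2800, 0.7200), p(T) = (0.1500, 0.7900, 0.0600).
I(S;T) = H(S) + H(T) − H(S,T).
H(S) = 0.5930, H(T) = 0.6396, H(S,T) = 1.1790.
I(S;T) = 0.5930 + 0.6396 − 1.1790 = 0.054 nats.

0.054 nats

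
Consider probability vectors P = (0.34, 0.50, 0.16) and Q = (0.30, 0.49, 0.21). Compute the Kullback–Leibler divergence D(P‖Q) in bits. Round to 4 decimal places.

D(P‖Q) = Σ p·log₂(p/q).
  0.34·log₂(0.34/0.30) = 0.06139
  0.50·log₂(0.50/0.49) = 0.01457
  0.16·log₂(0.16/0.21) = -0.06277
D(P‖Q) = 0.0132 bits.

0.0132 bits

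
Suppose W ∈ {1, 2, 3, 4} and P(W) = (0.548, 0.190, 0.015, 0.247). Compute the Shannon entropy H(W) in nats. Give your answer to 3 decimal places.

1.054 nats

H(W) = −Σ p·ln p.
  −(0.548)·ln(0.548) = 0.3296
  −(0.190)·ln(0.190) = 0.3155
  −(0.015)·ln(0.015) = 0.0630
  −(0.247)·ln(0.247) = 0.3454
Sum: 0.3296 + 0.3155 + 0.0630 + 0.3454 = 1.054 nats.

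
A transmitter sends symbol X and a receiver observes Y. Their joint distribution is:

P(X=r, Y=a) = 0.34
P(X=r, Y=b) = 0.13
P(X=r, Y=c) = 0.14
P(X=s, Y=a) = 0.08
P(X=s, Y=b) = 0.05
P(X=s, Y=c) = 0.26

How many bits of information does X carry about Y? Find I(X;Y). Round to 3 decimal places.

0.143 bits

Marginals: p(X) = (0.6100, 0.3900), p(Y) = (0.4200, 0.1800, 0.4000).
I(X;Y) = Σ p(x,y)·log₂[p(x,y)/(p(x)p(y))].
  (r,a): 0.34·log₂(1.3271) = 0.1388
  (r,b): 0.13·log₂(1.1840) = 0.0317
  (r,c): 0.14·log₂(0.5738) = -0.1122
  (s,a): 0.08·log₂(0.4884) = -0.0827
  (s,b): 0.05·log₂(0.7123) = -0.0245
  (s,c): 0.26·log₂(1.6667) = 0.1916
Sum = 0.143 bits.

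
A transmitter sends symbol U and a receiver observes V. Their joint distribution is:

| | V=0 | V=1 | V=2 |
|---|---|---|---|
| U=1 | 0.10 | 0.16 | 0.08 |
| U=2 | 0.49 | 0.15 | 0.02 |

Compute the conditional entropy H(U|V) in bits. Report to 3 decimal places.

Chain rule: H(U|V) = H(U,V) − H(V).
Marginals: p(U) = (0.3400, 0.6600), p(V) = (0.5900, 0.3100, 0.1000).
H(U,V) = 2.0744 bits; H(V) = 1.3051 bits.
H(U|V) = 2.0744 − 1.3051 = 0.769 bits.

0.769 bits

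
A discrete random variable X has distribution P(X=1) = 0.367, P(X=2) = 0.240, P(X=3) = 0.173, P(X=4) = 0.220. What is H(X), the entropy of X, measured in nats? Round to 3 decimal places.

1.347 nats

H(X) = −Σ p·ln p.
  −(0.367)·ln(0.367) = 0.3679
  −(0.240)·ln(0.240) = 0.3425
  −(0.173)·ln(0.173) = 0.3035
  −(0.220)·ln(0.220) = 0.3331
Sum: 0.3679 + 0.3425 + 0.3035 + 0.3331 = 1.347 nats.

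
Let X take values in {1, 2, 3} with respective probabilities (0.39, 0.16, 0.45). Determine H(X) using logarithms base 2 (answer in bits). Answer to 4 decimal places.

1.4712 bits

H(X) = −Σ p·log₂ p.
  −(0.39)·log₂(0.39) = 0.52980
  −(0.16)·log₂(0.16) = 0.42302
  −(0.45)·log₂(0.45) = 0.51840
Sum: 0.52980 + 0.42302 + 0.51840 = 1.4712 bits.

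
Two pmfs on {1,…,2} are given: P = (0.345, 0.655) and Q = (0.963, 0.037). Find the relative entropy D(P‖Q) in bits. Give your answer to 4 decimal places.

2.2046 bits

D(P‖Q) = Σ p·log₂(p/q).
  0.345·log₂(0.345/0.963) = -0.51092
  0.655·log₂(0.655/0.037) = 2.71556
D(P‖Q) = 2.2046 bits.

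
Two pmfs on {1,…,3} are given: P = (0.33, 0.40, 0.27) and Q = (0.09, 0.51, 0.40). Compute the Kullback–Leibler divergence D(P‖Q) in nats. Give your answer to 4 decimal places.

0.2255 nats

D(P‖Q) = Σ p·ln(p/q).
  0.33·ln(0.33/0.09) = 0.42876
  0.40·ln(0.40/0.51) = -0.09718
  0.27·ln(0.27/0.40) = -0.10612
D(P‖Q) = 0.2255 nats.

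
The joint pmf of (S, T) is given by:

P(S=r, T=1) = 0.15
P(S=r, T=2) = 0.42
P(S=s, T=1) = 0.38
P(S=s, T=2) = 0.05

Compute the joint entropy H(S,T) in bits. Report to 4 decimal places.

H(S,T) = −Σ p(x,y)·log₂ p(x,y) over all 4 cells.
  cell (r,1): −0.15·log₂0.15 = 0.41054
  cell (r,2): −0.42·log₂0.42 = 0.52565
  cell (s,1): −0.38·log₂0.38 = 0.53045
  cell (s,2): −0.05·log₂0.05 = 0.21610
Sum = 1.6827 bits.

1.6827 bits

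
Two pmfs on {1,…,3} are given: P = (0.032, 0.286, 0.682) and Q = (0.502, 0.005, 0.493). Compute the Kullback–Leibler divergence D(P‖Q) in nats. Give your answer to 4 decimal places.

D(P‖Q) = Σ p·ln(p/q).
  0.032·ln(0.032/0.502) = -0.08809
  0.286·ln(0.286/0.005) = 1.15731
  0.682·ln(0.682/0.493) = 0.22132
D(P‖Q) = 1.2905 nats.

1.2905 nats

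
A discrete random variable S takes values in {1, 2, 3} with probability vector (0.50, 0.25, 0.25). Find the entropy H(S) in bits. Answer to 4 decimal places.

H(S) = −Σ p·log₂ p.
  −(0.50)·log₂(0.50) = 0.50000
  −(0.25)·log₂(0.25) = 0.50000
  −(0.25)·log₂(0.25) = 0.50000
Sum: 0.50000 + 0.50000 + 0.50000 = 1.5000 bits.

1.5000 bits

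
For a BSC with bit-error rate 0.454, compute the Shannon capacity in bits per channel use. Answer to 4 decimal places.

Binary symmetric channel: C = 1 − h₂(ε) where h₂ is the binary entropy function.
h₂(0.454) = −0.454·log₂0.454 − 0.546·log₂0.546 = 0.9939.
C = 1 − 0.9939 = 0.0061 bits per channel use.

0.0061 bits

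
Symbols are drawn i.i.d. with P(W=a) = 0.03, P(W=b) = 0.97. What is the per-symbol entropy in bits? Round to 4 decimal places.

H(W) = −Σ p·log₂ p.
  −(0.03)·log₂(0.03) = 0.15177
  −(0.97)·log₂(0.97) = 0.04263
Sum: 0.15177 + 0.04263 = 0.1944 bits.

0.1944 bits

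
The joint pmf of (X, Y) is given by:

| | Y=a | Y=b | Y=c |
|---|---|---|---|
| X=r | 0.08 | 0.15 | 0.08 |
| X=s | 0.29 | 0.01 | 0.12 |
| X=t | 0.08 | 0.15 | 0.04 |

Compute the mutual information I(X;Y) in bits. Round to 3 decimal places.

0.263 bits

Marginals: p(X) = (0.3100, 0.4200, 0.2700), p(Y) = (0.4500, 0.3100, 0.2400).
I(X;Y) = H(X) + H(Y) − H(X,Y).
H(X) = 1.5595, H(Y) = 1.5363, H(X,Y) = 2.8328.
I(X;Y) = 1.5595 + 1.5363 − 2.8328 = 0.263 bits.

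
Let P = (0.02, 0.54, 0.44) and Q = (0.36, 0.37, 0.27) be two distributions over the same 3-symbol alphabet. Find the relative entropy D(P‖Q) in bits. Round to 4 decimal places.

D(P‖Q) = Σ p·log₂(p/q).
  0.02·log₂(0.02/0.36) = -0.08340
  0.54·log₂(0.54/0.37) = 0.29453
  0.44·log₂(0.44/0.27) = 0.31000
D(P‖Q) = 0.5211 bits.

0.5211 bits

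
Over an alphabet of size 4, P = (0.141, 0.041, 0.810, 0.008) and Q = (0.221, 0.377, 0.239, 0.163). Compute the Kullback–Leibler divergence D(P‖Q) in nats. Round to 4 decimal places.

D(P‖Q) = Σ p·ln(p/q).
  0.141·ln(0.141/0.221) = -0.06337
  0.041·ln(0.041/0.377) = -0.09097
  0.810·ln(0.810/0.239) = 0.98866
  0.008·ln(0.008/0.163) = -0.02411
D(P‖Q) = 0.8102 nats.

0.8102 nats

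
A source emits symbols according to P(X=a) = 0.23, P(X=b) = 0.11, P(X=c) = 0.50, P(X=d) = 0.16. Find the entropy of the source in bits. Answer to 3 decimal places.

H(X) = −Σ p·log₂ p.
  −(0.23)·log₂(0.23) = 0.4877
  −(0.11)·log₂(0.11) = 0.3503
  −(0.50)·log₂(0.50) = 0.5000
  −(0.16)·log₂(0.16) = 0.4230
Sum: 0.4877 + 0.3503 + 0.5000 + 0.4230 = 1.761 bits.

1.761 bits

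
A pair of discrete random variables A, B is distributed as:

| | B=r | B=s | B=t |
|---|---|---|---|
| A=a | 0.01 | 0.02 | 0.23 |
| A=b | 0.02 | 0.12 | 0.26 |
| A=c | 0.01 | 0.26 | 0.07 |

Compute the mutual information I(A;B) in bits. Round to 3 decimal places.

Marginals: p(A) = (0.2600, 0.4000, 0.3400), p(B) = (0.0400, 0.4000, 0.5600).
I(A;B) = H(A) + H(B) − H(A,B).
H(A) = 1.5632, H(B) = 1.1830, H(A,B) = 2.4925.
I(A;B) = 1.5632 + 1.1830 − 2.4925 = 0.254 bits.

0.254 bits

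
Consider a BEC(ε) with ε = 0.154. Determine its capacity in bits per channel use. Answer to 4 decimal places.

Binary erasure channel: capacity C = 1 − ε.
C = 1 − 0.154 = 0.8460 bits per channel use.

0.8460 bits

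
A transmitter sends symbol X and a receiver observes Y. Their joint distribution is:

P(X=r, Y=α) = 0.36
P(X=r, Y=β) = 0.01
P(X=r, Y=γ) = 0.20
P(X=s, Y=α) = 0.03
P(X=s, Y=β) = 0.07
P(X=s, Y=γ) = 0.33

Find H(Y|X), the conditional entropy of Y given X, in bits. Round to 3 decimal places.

1.024 bits

Marginals: p(X) = (0.5700, 0.4300), p(Y) = (0.3900, 0.0800, 0.5300).
H(Y|X) = Σ p(X) · H(Y|X=·).
  X=r: p=0.5700, H(Y|X=r) = 1.0512
  X=s: p=0.4300, H(Y|X=s) = 0.9874
Weighted sum = 1.024 bits.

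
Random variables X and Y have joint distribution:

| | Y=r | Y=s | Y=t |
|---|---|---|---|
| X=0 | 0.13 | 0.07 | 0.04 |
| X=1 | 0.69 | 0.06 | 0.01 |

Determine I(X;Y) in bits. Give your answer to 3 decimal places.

Marginals: p(X) = (0.2400, 0.7600), p(Y) = (0.8200, 0.1300, 0.0500).
I(X;Y) = H(X) + H(Y) − H(X,Y).
H(X) = 0.7950, H(Y) = 0.8335, H(X,Y) = 1.5163.
I(X;Y) = 0.7950 + 0.8335 − 1.5163 = 0.112 bits.

0.112 bits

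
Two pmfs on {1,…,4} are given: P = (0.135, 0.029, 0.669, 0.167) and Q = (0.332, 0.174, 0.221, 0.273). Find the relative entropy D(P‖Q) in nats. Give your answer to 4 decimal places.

0.4855 nats

D(P‖Q) = Σ p·ln(p/q).
  0.135·ln(0.135/0.332) = -0.12148
  0.029·ln(0.029/0.174) = -0.05196
  0.669·ln(0.669/0.221) = 0.74100
  0.167·ln(0.167/0.273) = -0.08208
D(P‖Q) = 0.4855 nats.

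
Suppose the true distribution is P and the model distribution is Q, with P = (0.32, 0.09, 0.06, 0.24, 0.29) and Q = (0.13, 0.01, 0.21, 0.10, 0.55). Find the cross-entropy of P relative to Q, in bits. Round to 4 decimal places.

2.7223 bits

H(P,Q) = −Σ p·log₂ q.
  −0.32·log₂(0.13) = 0.94189
  −0.09·log₂(0.01) = 0.59795
  −0.06·log₂(0.21) = 0.13509
  −0.24·log₂(0.10) = 0.79726
  −0.29·log₂(0.55) = 0.25012
H(P,Q) = 2.7223 bits.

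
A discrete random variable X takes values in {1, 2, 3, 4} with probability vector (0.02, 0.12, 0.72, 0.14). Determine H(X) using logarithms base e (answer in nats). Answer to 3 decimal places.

0.844 nats

H(X) = −Σ p·ln p.
  −(0.02)·ln(0.02) = 0.0782
  −(0.12)·ln(0.12) = 0.2544
  −(0.72)·ln(0.72) = 0.2365
  −(0.14)·ln(0.14) = 0.2753
Sum: 0.0782 + 0.2544 + 0.2365 + 0.2753 = 0.844 nats.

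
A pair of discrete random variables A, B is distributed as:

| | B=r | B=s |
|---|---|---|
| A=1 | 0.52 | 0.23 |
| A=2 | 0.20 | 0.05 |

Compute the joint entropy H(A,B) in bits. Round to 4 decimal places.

H(A,B) = −Σ p(x,y)·log₂ p(x,y) over all 4 cells.
  cell (1,r): −0.52·log₂0.52 = 0.49058
  cell (1,s): −0.23·log₂0.23 = 0.48767
  cell (2,r): −0.20·log₂0.20 = 0.46439
  cell (2,s): −0.05·log₂0.05 = 0.21610
Sum = 1.6587 bits.

1.6587 bits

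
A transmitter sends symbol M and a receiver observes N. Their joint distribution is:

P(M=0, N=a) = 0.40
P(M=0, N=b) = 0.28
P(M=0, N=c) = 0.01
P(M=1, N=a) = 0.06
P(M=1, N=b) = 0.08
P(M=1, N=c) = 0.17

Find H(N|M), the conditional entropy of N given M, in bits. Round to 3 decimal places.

Marginals: p(M) = (0.6900, 0.3100), p(N) = (0.4600, 0.3600, 0.1800).
H(N|M) = Σ p(M) · H(N|M=·).
  M=0: p=0.6900, H(N|M=0) = 1.0725
  M=1: p=0.3100, H(N|M=1) = 1.4382
Weighted sum = 1.186 bits.

1.186 bits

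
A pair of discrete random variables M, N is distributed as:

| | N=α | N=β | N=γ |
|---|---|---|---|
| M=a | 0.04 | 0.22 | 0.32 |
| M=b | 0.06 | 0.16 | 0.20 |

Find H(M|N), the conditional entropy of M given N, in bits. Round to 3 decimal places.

Chain rule: H(M|N) = H(M,N) − H(N).
Marginals: p(M) = (0.5800, 0.4200), p(N) = (0.1000, 0.3800, 0.5200).
H(M,N) = 2.3233 bits; H(N) = 1.3532 bits.
H(M|N) = 2.3233 − 1.3532 = 0.970 bits.

0.970 bits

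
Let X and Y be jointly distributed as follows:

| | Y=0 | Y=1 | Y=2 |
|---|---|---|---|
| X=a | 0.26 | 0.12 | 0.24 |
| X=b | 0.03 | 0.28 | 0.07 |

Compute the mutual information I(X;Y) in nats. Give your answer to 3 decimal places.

0.158 nats

Marginals: p(X) = (0.6200, 0.3800), p(Y) = (0.2900, 0.4000, 0.3100).
I(X;Y) = Σ p(x,y)·ln[p(x,y)/(p(x)p(y))].
  (a,0): 0.26·ln(1.4461) = 0.0959
  (a,1): 0.12·ln(0.4839) = -0.0871
  (a,2): 0.24·ln(1.2487) = 0.0533
  (b,0): 0.03·ln(0.2722) = -0.0390
  (b,1): 0.28·ln(1.8421) = 0.1711
  (b,2): 0.07·ln(0.5942) = -0.0364
Sum = 0.158 nats.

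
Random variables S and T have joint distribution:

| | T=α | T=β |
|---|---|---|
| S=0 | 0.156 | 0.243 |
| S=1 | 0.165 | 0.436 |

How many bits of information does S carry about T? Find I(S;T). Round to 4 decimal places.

0.0107 bits

Marginals: p(S) = (0.3990, 0.6010), p(T) = (0.3210, 0.6790).
I(S;T) = Σ p(x,y)·log₂[p(x,y)/(p(x)p(y))].
  (0,α): 0.156·log₂(1.2180) = 0.04438
  (0,β): 0.243·log₂(0.8969) = -0.03813
  (1,α): 0.165·log₂(0.8553) = -0.03721
  (1,β): 0.436·log₂(1.0684) = 0.04163
Sum = 0.0107 bits.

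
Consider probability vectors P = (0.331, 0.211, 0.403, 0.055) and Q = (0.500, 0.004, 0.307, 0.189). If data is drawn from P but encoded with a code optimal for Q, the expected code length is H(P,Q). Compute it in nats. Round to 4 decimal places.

1.9620 nats

H(P,Q) = −Σ p·ln q.
  −0.331·ln(0.500) = 0.22943
  −0.211·ln(0.004) = 1.16503
  −0.403·ln(0.307) = 0.47591
  −0.055·ln(0.189) = 0.09163
H(P,Q) = 1.9620 nats.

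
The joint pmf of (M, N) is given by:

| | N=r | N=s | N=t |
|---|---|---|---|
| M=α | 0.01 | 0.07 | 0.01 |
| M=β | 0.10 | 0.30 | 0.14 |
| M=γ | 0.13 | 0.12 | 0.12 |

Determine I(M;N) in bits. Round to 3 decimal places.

Marginals: p(M) = (0.0900, 0.5400, 0.3700), p(N) = (0.2400, 0.4900, 0.2700).
I(M;N) = Σ p(x,y)·log₂[p(x,y)/(p(x)p(y))].
  (α,r): 0.01·log₂(0.4630) = -0.0111
  (α,s): 0.07·log₂(1.5873) = 0.0467
  (α,t): 0.01·log₂(0.4115) = -0.0128
  (β,r): 0.10·log₂(0.7716) = -0.0374
  (β,s): 0.30·log₂(1.1338) = 0.0543
  (β,t): 0.14·log₂(0.9602) = -0.0082
  (γ,r): 0.13·log₂(1.4640) = 0.0715
  (γ,s): 0.12·log₂(0.6619) = -0.0714
  (γ,t): 0.12·log₂(1.2012) = 0.0317
Sum = 0.063 bits.

0.063 bits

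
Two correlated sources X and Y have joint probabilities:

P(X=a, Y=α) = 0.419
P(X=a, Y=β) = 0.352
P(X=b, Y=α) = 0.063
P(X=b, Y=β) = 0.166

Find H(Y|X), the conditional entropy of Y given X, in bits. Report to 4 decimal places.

Chain rule: H(Y|X) = H(X,Y) − H(X).
Marginals: p(X) = (0.7710, 0.2290), p(Y) = (0.4820, 0.5180).
H(X,Y) = 1.7374 bits; H(X) = 0.7763 bits.
H(Y|X) = 1.7374 − 0.7763 = 0.9611 bits.

0.9611 bits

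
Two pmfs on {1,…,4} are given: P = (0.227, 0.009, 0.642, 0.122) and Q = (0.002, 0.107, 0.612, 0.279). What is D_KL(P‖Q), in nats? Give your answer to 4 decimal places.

0.9816 nats

D(P‖Q) = Σ p·ln(p/q).
  0.227·ln(0.227/0.002) = 1.07412
  0.009·ln(0.009/0.107) = -0.02228
  0.642·ln(0.642/0.612) = 0.03072
  0.122·ln(0.122/0.279) = -0.10092
D(P‖Q) = 0.9816 nats.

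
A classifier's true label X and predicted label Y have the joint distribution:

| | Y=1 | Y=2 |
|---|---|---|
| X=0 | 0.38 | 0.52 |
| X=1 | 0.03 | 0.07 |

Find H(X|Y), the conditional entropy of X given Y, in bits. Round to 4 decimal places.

Chain rule: H(X|Y) = H(X,Y) − H(Y).
Marginals: p(X) = (0.9000, 0.1000), p(Y) = (0.4100, 0.5900).
H(X,Y) = 1.4414 bits; H(Y) = 0.9765 bits.
H(X|Y) = 1.4414 − 0.9765 = 0.4649 bits.

0.4649 bits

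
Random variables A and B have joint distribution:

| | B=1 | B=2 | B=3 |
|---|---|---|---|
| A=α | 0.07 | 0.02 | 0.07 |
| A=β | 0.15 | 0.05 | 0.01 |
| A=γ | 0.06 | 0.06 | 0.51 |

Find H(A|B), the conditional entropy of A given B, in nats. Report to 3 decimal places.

Chain rule: H(A|B) = H(A,B) − H(B).
Marginals: p(A) = (0.1600, 0.2100, 0.6300), p(B) = (0.2800, 0.1300, 0.5900).
H(A,B) = 1.6120 nats; H(B) = 0.9330 nats.
H(A|B) = 1.6120 − 0.9330 = 0.679 nats.

0.679 nats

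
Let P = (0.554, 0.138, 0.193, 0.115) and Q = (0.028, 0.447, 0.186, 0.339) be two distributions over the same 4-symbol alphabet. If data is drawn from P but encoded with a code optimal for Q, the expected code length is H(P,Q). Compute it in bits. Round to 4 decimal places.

H(P,Q) = −Σ p·log₂ q.
  −0.554·log₂(0.028) = 2.85777
  −0.138·log₂(0.447) = 0.16031
  −0.193·log₂(0.186) = 0.46834
  −0.115·log₂(0.339) = 0.17947
H(P,Q) = 3.6659 bits.

3.6659 bits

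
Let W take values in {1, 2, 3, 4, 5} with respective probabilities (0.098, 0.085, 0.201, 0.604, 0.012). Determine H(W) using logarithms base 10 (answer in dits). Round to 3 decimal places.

0.485 dits

H(W) = −Σ p·log₁₀ p.
  −(0.098)·log₁₀(0.098) = 0.0989
  −(0.085)·log₁₀(0.085) = 0.0910
  −(0.201)·log₁₀(0.201) = 0.1401
  −(0.604)·log₁₀(0.604) = 0.1323
  −(0.012)·log₁₀(0.012) = 0.0230
Sum: 0.0989 + 0.0910 + 0.1401 + 0.1323 + 0.0230 = 0.485 dits.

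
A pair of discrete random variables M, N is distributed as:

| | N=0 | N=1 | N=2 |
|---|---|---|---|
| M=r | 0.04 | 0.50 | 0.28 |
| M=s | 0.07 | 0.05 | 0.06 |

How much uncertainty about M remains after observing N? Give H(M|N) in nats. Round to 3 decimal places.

Marginals: p(M) = (0.8200, 0.1800), p(N) = (0.1100, 0.5500, 0.3400).
H(M|N) = Σ p(N) · H(M|N=·).
  N=0: p=0.1100, H(M|N=0) = 0.6555
  N=1: p=0.5500, H(M|N=1) = 0.3046
  N=2: p=0.3400, H(M|N=2) = 0.4660
Weighted sum = 0.398 nats.

0.398 nats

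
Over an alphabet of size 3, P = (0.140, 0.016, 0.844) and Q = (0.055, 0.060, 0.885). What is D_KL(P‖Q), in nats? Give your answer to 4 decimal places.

D(P‖Q) = Σ p·ln(p/q).
  0.140·ln(0.140/0.055) = 0.13080
  0.016·ln(0.016/0.060) = -0.02115
  0.844·ln(0.844/0.885) = -0.04004
D(P‖Q) = 0.0696 nats.

0.0696 nats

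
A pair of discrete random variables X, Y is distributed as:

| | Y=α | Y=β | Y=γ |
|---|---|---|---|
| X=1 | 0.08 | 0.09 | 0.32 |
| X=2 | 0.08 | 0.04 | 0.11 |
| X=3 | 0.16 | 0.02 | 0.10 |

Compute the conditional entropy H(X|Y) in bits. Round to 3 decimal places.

Marginals: p(X) = (0.4900, 0.2300, 0.2800), p(Y) = (0.3200, 0.1500, 0.5300).
H(X|Y) = Σ p(Y) · H(X|Y=·).
  Y=α: p=0.3200, H(X|Y=α) = 1.5000
  Y=β: p=0.1500, H(X|Y=β) = 1.3383
  Y=γ: p=0.5300, H(X|Y=γ) = 1.3643
Weighted sum = 1.404 bits.

1.404 bits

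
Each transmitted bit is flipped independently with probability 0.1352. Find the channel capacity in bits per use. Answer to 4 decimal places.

Binary symmetric channel: C = 1 − h₂(ε) where h₂ is the binary entropy function.
h₂(0.1352) = −0.1352·log₂0.1352 − 0.8648·log₂0.8648 = 0.5715.
C = 1 − 0.5715 = 0.4285 bits per channel use.

0.4285 bits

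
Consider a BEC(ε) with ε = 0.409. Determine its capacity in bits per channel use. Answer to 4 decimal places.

Binary erasure channel: capacity C = 1 − ε.
C = 1 − 0.409 = 0.5910 bits per channel use.

0.5910 bits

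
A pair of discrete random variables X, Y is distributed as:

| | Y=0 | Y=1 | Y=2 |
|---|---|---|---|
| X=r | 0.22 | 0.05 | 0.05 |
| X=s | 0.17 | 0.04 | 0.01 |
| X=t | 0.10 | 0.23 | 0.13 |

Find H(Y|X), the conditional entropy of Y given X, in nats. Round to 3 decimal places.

0.887 nats

Chain rule: H(Y|X) = H(X,Y) − H(X).
Marginals: p(X) = (0.3200, 0.2200, 0.4600), p(Y) = (0.4900, 0.3200, 0.1900).
H(X,Y) = 1.9422 nats; H(X) = 1.0549 nats.
H(Y|X) = 1.9422 − 1.0549 = 0.887 nats.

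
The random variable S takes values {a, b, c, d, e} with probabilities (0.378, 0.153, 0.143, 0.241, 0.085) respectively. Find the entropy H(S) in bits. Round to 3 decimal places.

2.143 bits

H(S) = −Σ p·log₂ p.
  −(0.378)·log₂(0.378) = 0.5305
  −(0.153)·log₂(0.153) = 0.4144
  −(0.143)·log₂(0.143) = 0.4012
  −(0.241)·log₂(0.241) = 0.4947
  −(0.085)·log₂(0.085) = 0.3023
Sum: 0.5305 + 0.4144 + 0.4012 + 0.4947 + 0.3023 = 2.143 bits.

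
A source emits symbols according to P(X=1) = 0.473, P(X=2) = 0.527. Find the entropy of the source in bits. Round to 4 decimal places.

H(X) = −Σ p·log₂ p.
  −(0.473)·log₂(0.473) = 0.51088
  −(0.527)·log₂(0.527) = 0.48701
Sum: 0.51088 + 0.48701 = 0.9979 bits.

0.9979 bits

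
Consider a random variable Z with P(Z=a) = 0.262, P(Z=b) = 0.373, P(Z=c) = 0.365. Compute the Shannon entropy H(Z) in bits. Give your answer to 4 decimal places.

H(Z) = −Σ p·log₂ p.
  −(0.262)·log₂(0.262) = 0.50628
  −(0.373)·log₂(0.373) = 0.53069
  −(0.365)·log₂(0.365) = 0.53072
Sum: 0.50628 + 0.53069 + 0.53072 = 1.5677 bits.

1.5677 bits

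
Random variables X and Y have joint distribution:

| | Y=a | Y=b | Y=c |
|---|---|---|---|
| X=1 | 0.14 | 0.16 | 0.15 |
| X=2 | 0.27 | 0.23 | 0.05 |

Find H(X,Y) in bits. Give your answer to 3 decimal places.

2.444 bits

H(X,Y) = −Σ p(x,y)·log₂ p(x,y) over all 6 cells.
  cell (1,a): −0.14·log₂0.14 = 0.3971
  cell (1,b): −0.16·log₂0.16 = 0.4230
  cell (1,c): −0.15·log₂0.15 = 0.4105
  cell (2,a): −0.27·log₂0.27 = 0.5100
  cell (2,b): −0.23·log₂0.23 = 0.4877
  cell (2,c): −0.05·log₂0.05 = 0.2161
Sum = 2.444 bits.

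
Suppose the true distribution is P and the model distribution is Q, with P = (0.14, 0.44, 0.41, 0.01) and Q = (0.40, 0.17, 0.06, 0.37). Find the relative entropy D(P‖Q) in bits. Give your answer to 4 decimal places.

1.4763 bits

D(P‖Q) = Σ p·log₂(p/q).
  0.14·log₂(0.14/0.40) = -0.21204
  0.44·log₂(0.44/0.17) = 0.60367
  0.41·log₂(0.41/0.06) = 1.13676
  0.01·log₂(0.01/0.37) = -0.05209
D(P‖Q) = 1.4763 bits.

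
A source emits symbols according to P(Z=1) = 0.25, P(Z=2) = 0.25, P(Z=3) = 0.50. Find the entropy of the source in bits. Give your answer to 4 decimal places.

H(Z) = −Σ p·log₂ p.
  −(0.25)·log₂(0.25) = 0.50000
  −(0.25)·log₂(0.25) = 0.50000
  −(0.50)·log₂(0.50) = 0.50000
Sum: 0.50000 + 0.50000 + 0.50000 = 1.5000 bits.

1.5000 bits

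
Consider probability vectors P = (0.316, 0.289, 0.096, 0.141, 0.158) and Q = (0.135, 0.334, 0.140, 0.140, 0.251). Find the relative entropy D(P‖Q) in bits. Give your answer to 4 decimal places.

D(P‖Q) = Σ p·log₂(p/q).
  0.316·log₂(0.316/0.135) = 0.38772
  0.289·log₂(0.289/0.334) = -0.06034
  0.096·log₂(0.096/0.140) = -0.05225
  0.141·log₂(0.141/0.140) = 0.00145
  0.158·log₂(0.158/0.251) = -0.10551
D(P‖Q) = 0.1711 bits.

0.1711 bits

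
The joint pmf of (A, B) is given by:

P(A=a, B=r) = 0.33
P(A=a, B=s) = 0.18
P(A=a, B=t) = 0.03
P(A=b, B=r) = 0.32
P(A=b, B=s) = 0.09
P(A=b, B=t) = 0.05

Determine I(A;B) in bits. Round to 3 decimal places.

Marginals: p(A) = (0.5400, 0.4600), p(B) = (0.6500, 0.2700, 0.0800).
I(A;B) = Σ p(x,y)·log₂[p(x,y)/(p(x)p(y))].
  (a,r): 0.33·log₂(0.9402) = -0.0294
  (a,s): 0.18·log₂(1.2346) = 0.0547
  (a,t): 0.03·log₂(0.6944) = -0.0158
  (b,r): 0.32·log₂(1.0702) = 0.0313
  (b,s): 0.09·log₂(0.7246) = -0.0418
  (b,t): 0.05·log₂(1.3587) = 0.0221
Sum = 0.021 bits.

0.021 bits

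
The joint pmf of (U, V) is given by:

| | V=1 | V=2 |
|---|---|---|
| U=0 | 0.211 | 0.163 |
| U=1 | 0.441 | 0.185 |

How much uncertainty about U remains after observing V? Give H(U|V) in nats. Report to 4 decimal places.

Marginals: p(U) = (0.3740, 0.6260), p(V) = (0.6520, 0.3480).
H(U|V) = Σ p(V) · H(U|V=·).
  V=1: p=0.6520, H(U|V=1) = 0.6296
  V=2: p=0.3480, H(U|V=2) = 0.6911
Weighted sum = 0.6510 nats.

0.6510 nats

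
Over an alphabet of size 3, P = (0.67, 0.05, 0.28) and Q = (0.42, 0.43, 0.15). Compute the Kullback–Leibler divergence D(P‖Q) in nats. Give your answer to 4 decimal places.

0.3801 nats

D(P‖Q) = Σ p·ln(p/q).
  0.67·ln(0.67/0.42) = 0.31291
  0.05·ln(0.05/0.43) = -0.10759
  0.28·ln(0.28/0.15) = 0.17476
D(P‖Q) = 0.3801 nats.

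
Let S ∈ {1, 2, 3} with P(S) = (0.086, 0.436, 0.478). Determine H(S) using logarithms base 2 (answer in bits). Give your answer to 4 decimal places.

H(S) = −Σ p·log₂ p.
  −(0.086)·log₂(0.086) = 0.30440
  −(0.436)·log₂(0.436) = 0.52215
  −(0.478)·log₂(0.478) = 0.50903
Sum: 0.30440 + 0.52215 + 0.50903 = 1.3356 bits.

1.3356 bits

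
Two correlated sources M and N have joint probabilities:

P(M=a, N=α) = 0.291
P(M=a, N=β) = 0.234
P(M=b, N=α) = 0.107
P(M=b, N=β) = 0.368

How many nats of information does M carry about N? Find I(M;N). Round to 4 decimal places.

0.0580 nats

Marginals: p(M) = (0.5250, 0.4750), p(N) = (0.3980, 0.6020).
I(M;N) = H(M) + H(N) − H(M,N).
H(M) = 0.6919, H(N) = 0.6722, H(M,N) = 1.3061.
I(M;N) = 0.6919 + 0.6722 − 1.3061 = 0.0580 nats.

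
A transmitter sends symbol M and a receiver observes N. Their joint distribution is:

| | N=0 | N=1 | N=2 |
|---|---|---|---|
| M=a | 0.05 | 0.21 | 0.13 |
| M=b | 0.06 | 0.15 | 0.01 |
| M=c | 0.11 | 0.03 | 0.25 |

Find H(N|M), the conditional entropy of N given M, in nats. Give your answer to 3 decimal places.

0.869 nats

Chain rule: H(N|M) = H(M,N) − H(M).
Marginals: p(M) = (0.3900, 0.2200, 0.3900), p(N) = (0.2200, 0.3900, 0.3900).
H(M,N) = 1.9367 nats; H(M) = 1.0676 nats.
H(N|M) = 1.9367 − 1.0676 = 0.869 nats.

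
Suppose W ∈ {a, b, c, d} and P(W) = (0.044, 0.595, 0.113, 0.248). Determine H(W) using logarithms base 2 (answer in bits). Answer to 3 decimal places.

H(W) = −Σ p·log₂ p.
  −(0.044)·log₂(0.044) = 0.1983
  −(0.595)·log₂(0.595) = 0.4457
  −(0.113)·log₂(0.113) = 0.3555
  −(0.248)·log₂(0.248) = 0.4989
Sum: 0.1983 + 0.4457 + 0.3555 + 0.4989 = 1.498 bits.

1.498 bits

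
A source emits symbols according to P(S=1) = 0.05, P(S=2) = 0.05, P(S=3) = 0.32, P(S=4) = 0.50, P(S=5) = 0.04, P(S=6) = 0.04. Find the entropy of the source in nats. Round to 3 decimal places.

1.268 nats

H(S) = −Σ p·ln p.
  −(0.05)·ln(0.05) = 0.1498
  −(0.05)·ln(0.05) = 0.1498
  −(0.32)·ln(0.32) = 0.3646
  −(0.50)·ln(0.50) = 0.3466
  −(0.04)·ln(0.04) = 0.1288
  −(0.04)·ln(0.04) = 0.1288
Sum: 0.1498 + 0.1498 + 0.3646 + 0.3466 + 0.1288 + 0.1288 = 1.268 nats.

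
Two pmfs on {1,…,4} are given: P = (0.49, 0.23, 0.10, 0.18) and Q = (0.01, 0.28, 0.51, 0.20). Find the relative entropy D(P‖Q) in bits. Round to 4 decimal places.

2.4235 bits

D(P‖Q) = Σ p·log₂(p/q).
  0.49·log₂(0.49/0.01) = 2.75121
  0.23·log₂(0.23/0.28) = -0.06527
  0.10·log₂(0.10/0.51) = -0.23505
  0.18·log₂(0.18/0.20) = -0.02736
D(P‖Q) = 2.4235 bits.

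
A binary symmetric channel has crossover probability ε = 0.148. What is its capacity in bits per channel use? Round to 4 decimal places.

0.3952 bits

Binary symmetric channel: C = 1 − h₂(ε) where h₂ is the binary entropy function.
h₂(0.148) = −0.148·log₂0.148 − 0.852·log₂0.852 = 0.6048.
C = 1 − 0.6048 = 0.3952 bits per channel use.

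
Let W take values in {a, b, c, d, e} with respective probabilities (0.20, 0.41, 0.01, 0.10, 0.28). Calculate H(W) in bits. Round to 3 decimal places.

H(W) = −Σ p·log₂ p.
  −(0.20)·log₂(0.20) = 0.4644
  −(0.41)·log₂(0.41) = 0.5274
  −(0.01)·log₂(0.01) = 0.0664
  −(0.10)·log₂(0.10) = 0.3322
  −(0.28)·log₂(0.28) = 0.5142
Sum: 0.4644 + 0.5274 + 0.0664 + 0.3322 + 0.5142 = 1.905 bits.

1.905 bits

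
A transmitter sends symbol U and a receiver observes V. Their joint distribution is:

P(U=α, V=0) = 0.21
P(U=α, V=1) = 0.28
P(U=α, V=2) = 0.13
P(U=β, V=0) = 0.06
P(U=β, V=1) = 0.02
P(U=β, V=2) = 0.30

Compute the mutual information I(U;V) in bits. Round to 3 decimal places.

Marginals: p(U) = (0.6200, 0.3800), p(V) = (0.2700, 0.3000, 0.4300).
I(U;V) = H(U) + H(V) − H(U,V).
H(U) = 0.9580, H(V) = 1.5547, H(U,V) = 2.2472.
I(U;V) = 0.9580 + 1.5547 − 2.2472 = 0.266 bits.

0.266 bits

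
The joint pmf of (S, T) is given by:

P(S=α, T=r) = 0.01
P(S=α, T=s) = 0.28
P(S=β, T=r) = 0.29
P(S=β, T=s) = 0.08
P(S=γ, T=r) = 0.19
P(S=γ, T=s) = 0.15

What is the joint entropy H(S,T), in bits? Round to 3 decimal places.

2.256 bits

H(S,T) = −Σ p(x,y)·log₂ p(x,y) over all 6 cells.
  cell (α,r): −0.01·log₂0.01 = 0.0664
  cell (α,s): −0.28·log₂0.28 = 0.5142
  cell (β,r): −0.29·log₂0.29 = 0.5179
  cell (β,s): −0.08·log₂0.08 = 0.2915
  cell (γ,r): −0.19·log₂0.19 = 0.4552
  cell (γ,s): −0.15·log₂0.15 = 0.4105
Sum = 2.256 bits.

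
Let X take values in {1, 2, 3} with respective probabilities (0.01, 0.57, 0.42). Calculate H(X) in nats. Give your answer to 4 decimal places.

0.7308 nats

H(X) = −Σ p·ln p.
  −(0.01)·ln(0.01) = 0.04605
  −(0.57)·ln(0.57) = 0.32041
  −(0.42)·ln(0.42) = 0.36435
Sum: 0.04605 + 0.32041 + 0.36435 = 0.7308 nats.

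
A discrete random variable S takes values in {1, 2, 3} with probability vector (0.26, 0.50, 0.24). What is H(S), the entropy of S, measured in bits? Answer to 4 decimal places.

1.4994 bits

H(S) = −Σ p·log₂ p.
  −(0.26)·log₂(0.26) = 0.50529
  −(0.50)·log₂(0.50) = 0.50000
  −(0.24)·log₂(0.24) = 0.49413
Sum: 0.50529 + 0.50000 + 0.49413 = 1.4994 bits.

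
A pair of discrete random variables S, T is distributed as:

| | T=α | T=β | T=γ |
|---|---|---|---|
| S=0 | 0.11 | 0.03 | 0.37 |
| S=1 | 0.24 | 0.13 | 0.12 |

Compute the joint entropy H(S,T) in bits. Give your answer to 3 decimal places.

H(S,T) = −Σ p(x,y)·log₂ p(x,y) over all 6 cells.
  cell (0,α): −0.11·log₂0.11 = 0.3503
  cell (0,β): −0.03·log₂0.03 = 0.1518
  cell (0,γ): −0.37·log₂0.37 = 0.5307
  cell (1,α): −0.24·log₂0.24 = 0.4941
  cell (1,β): −0.13·log₂0.13 = 0.3826
  cell (1,γ): −0.12·log₂0.12 = 0.3671
Sum = 2.277 bits.

2.277 bits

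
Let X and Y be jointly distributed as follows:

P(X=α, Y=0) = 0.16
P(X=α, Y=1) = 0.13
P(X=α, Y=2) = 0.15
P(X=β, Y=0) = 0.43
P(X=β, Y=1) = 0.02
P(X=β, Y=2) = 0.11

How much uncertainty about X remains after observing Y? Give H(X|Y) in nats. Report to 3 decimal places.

Chain rule: H(X|Y) = H(X,Y) − H(Y).
Marginals: p(X) = (0.4400, 0.5600), p(Y) = (0.5900, 0.1500, 0.2600).
H(X,Y) = 1.5270 nats; H(Y) = 0.9461 nats.
H(X|Y) = 1.5270 − 0.9461 = 0.581 nats.

0.581 nats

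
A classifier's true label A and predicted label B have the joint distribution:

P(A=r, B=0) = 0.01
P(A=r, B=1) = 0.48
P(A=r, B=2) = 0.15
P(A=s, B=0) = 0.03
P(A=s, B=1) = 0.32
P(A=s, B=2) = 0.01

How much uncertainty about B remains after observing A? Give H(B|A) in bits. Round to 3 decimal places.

0.787 bits

Chain rule: H(B|A) = H(A,B) − H(A).
Marginals: p(A) = (0.6400, 0.3600), p(B) = (0.0400, 0.8000, 0.1600).
H(A,B) = 1.7295 bits; H(A) = 0.9427 bits.
H(B|A) = 1.7295 − 0.9427 = 0.787 bits.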